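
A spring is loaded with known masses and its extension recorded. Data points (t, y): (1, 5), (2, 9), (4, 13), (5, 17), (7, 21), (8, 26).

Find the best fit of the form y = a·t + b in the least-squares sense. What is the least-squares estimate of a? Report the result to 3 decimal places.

MᵀM·[a, b]ᵀ = Mᵀy reads: 159·a + 27·b = 515;  27·a + 6·b = 91.
(Σt·t = 159, Σt = 27, Σ1 = 6, Σt·y = 515, Σy = 91.)
Eliminating b: 6·(row 1) − 27·(row 2) gives 225·a = 6·515 − 27·91 = 633, so a = 211/75.
Then b = (91 − 27·(211/75))/6 = 188/75.

a = 2.813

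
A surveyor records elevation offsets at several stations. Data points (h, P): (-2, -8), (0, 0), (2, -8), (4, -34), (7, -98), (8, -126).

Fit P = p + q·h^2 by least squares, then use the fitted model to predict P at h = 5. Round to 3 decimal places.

The normal system AᵀA·[p, q]ᵀ = AᵀP is [[6, 137]; [137, 6785]]·[p, q]ᵀ = [-274, -13474]ᵀ.
Eliminating q: 6785·(row 1) − 137·(row 2) gives 21941·p = 6785·(-274) − 137·(-13474) = -13152, so p = -13152/21941.
Then q = ((-13474) − 137·(-13152/21941))/6785 = -43306/21941.
At h = 5: P̂ = (-13152/21941)·(1) + (-43306/21941)·(25) = -1095802/21941.

P̂ = -49.943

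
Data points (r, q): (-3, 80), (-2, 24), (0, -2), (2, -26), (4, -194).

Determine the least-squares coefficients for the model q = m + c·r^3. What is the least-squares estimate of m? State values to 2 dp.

The normal equations are: 5·m + 37·c = -118;  37·m + 4953·c = -14976.
det = 5·4953 − 37² = 23396.
m = ((-118)·4953 − 37·(-14976))/23396 = -15171/11698; c = (5·(-14976) − 37·(-118))/23396 = -35257/11698.

m = -1.30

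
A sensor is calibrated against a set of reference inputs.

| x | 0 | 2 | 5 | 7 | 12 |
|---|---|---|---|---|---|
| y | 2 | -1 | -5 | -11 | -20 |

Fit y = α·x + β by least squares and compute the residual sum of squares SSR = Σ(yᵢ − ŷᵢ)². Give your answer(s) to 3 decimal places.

Setting ∂/∂α … = 0 gives: 222·α + 26·β = -344;  26·α + 5·β = -35.
det = 222·5 − 26² = 434.
α = ((-344)·5 − 26·(-35))/434 = -405/217; β = (222·(-35) − 26·(-344))/434 = 587/217.
Residuals: -153/217, 6/217, 353/217, -139/217, -67/217; SSR = 792/217.

SSR = 3.650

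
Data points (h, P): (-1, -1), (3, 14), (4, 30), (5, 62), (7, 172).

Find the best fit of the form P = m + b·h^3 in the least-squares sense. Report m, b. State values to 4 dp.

Sums needed: Σ1 = 5, Σh^3 = 558, Σh^3·h^3 = 138100.
Right-hand side: ΣP = 277, Σh^3·P = 69045.
So MᵀM·[m, b]ᵀ = MᵀP: [[5, 558]; [558, 138100]]·[m, b]ᵀ = [277, 69045]ᵀ.
Eliminating b: 138100·(row 1) − 558·(row 2) gives 379136·m = 138100·277 − 558·69045 = -273410, so m = -136705/189568.
Then b = (69045 − 558·(-136705/189568))/138100 = 190659/379136.

m = -0.7211, b = 0.5029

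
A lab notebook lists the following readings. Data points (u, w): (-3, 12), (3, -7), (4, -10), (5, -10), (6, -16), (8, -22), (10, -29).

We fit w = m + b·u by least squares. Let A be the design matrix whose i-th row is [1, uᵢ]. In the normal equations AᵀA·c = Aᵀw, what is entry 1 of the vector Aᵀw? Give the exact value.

Entry 1 ↔ basis 1, so (Aᵀw)_{1} = Σᵢ wᵢ = (1)·(12) + (1)·(-7) + (1)·(-10) + (1)·(-10) + (1)·(-16) + (1)·(-22) + (1)·(-29) = -82.

-82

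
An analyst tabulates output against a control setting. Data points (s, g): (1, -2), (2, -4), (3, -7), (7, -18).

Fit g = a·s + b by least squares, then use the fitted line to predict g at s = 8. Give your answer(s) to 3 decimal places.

ĝ = -20.627

AᵀA·[a, b]ᵀ = Aᵀg reads: 63·a + 13·b = -157;  13·a + 4·b = -31.
(Σs·s = 63, Σs = 13, Σ1 = 4, Σs·g = -157, Σg = -31.)
Eliminating b: 4·(row 1) − 13·(row 2) gives 83·a = 4·(-157) − 13·(-31) = -225, so a = -225/83.
Then b = ((-31) − 13·(-225/83))/4 = 88/83.
At s = 8: ĝ = (-225/83)·(8) + (88/83)·(1) = -1712/83.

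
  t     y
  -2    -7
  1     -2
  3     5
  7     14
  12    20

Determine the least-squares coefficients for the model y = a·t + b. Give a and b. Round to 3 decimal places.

With design matrix M, MᵀM = [[207, 21]; [21, 5]] and Mᵀy = [365, 30]ᵀ.
Eliminating b: 5·(row 1) − 21·(row 2) gives 594·a = 5·365 − 21·30 = 1195, so a = 1195/594.
Then b = (30 − 21·(1195/594))/5 = -485/198.

a = 2.012, b = -2.449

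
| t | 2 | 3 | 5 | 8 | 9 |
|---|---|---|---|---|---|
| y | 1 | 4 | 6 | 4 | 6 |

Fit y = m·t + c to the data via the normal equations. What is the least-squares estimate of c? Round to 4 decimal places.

AᵀA·[m, c]ᵀ = Aᵀy reads: 183·m + 27·c = 130;  27·m + 5·c = 21.
(Σt·t = 183, Σt = 27, Σ1 = 5, Σt·y = 130, Σy = 21.)
det = 183·5 − 27² = 186.
m = (130·5 − 27·21)/186 = 83/186; c = (183·21 − 27·130)/186 = 111/62.

c = 1.7903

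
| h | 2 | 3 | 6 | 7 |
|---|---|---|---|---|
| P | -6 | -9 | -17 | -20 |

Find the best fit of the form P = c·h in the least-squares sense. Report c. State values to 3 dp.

Setting ∂/∂c … = 0 gives: 98·c = -281.
(Σh·h = 98, Σh·P = -281.)
c = (-281)/98 = -2.86735.

c = -2.867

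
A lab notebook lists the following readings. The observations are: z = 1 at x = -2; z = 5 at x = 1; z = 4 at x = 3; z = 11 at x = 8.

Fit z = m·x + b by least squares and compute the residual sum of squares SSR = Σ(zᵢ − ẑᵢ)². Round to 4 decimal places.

Forming AᵀA = [[78, 10]; [10, 4]] and Aᵀz = [103, 21]ᵀ gives AᵀA·[m, b]ᵀ = Aᵀz.
Δ = 78·4 − 10² = 212.
m = (103·4 − 10·21)/212 = 101/106; b = (78·21 − 10·103)/212 = 152/53.
Residuals: 2/53, 125/106, -183/106, 27/53; SSR = 491/106.

SSR = 4.6321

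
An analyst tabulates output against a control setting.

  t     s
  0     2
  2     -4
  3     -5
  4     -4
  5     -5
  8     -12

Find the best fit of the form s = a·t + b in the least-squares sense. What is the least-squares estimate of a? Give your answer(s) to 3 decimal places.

a = -1.536

The normal equations are: 118·a + 22·b = -160;  22·a + 6·b = -28.
Eliminating b: 6·(row 1) − 22·(row 2) gives 224·a = 6·(-160) − 22·(-28) = -344, so a = -43/28.
Then b = ((-28) − 22·(-43/28))/6 = 27/28.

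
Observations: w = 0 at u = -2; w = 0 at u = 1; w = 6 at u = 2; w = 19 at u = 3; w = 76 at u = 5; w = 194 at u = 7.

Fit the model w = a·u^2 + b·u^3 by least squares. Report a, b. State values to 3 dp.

The normal system MᵀM·[a, b]ᵀ = Mᵀw is [[3140, 20176]; [20176, 134132]]·[a, b]ᵀ = [11601, 76603]ᵀ.
det = 3140·134132 − 20176² = 14103504.
a = (11601·134132 − 20176·76603)/14103504 = 2630801/3525876; b = (3140·76603 − 20176·11601)/14103504 = 1617911/3525876.

a = 0.746, b = 0.459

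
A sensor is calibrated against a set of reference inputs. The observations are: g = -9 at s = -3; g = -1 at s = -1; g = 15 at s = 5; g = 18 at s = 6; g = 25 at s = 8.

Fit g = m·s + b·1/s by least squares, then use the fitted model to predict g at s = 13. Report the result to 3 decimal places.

Compute the Gram sums: Σs·s = 135, Σs·1/s = 5, Σ1/s·1/s = 17201/14400.
Moment sums: Σs·g = 411, Σ1/s·g = 105/8.
AᵀA·[m, b]ᵀ = Aᵀg becomes [[135, 5]; [5, 17201/14400]]·[m, b]ᵀ = [411, 105/8]ᵀ.
Δ = 135·(17201/14400) − 5² = 43603/320.
m = (411·(17201/14400) − 5·(105/8))/(43603/320) = 2041537/654045; b = (135·(105/8) − 5·411)/(43603/320) = -90600/43603.
At s = 13: ĝ = (2041537/654045)·(13) + (-90600/43603)·(1/13) = 343660753/8502585.

ĝ = 40.418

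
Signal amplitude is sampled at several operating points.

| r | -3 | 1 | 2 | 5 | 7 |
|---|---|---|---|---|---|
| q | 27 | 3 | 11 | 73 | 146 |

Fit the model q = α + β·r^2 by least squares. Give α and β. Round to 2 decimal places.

Entries of XᵀX: Σ1 = 5, Σr^2 = 88, Σr^2·r^2 = 3124.
Right-hand side: Σq = 260, Σr^2·q = 9269.
So XᵀX·[α, β]ᵀ = Xᵀq: [[5, 88]; [88, 3124]]·[α, β]ᵀ = [260, 9269]ᵀ.
Eliminating β: 3124·(row 1) − 88·(row 2) gives 7876·α = 3124·260 − 88·9269 = -3432, so α = -78/179.
Then β = (9269 − 88·(-78/179))/3124 = 23465/7876.

α = -0.44, β = 2.98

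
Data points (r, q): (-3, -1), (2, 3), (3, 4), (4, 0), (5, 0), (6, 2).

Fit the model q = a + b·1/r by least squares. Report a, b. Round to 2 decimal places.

The normal equations are: 6·a + (67/60)·b = 8;  (67/60)·a + (241/400)·b = 7/2.
(Σ1 = 6, Σ1/r = 67/60, Σ1/r·1/r = 241/400, Σq = 8, Σ1/r·q = 7/2.)
Determinant 6·(241/400) − (67/60)² = 341/144.
a = (8·(241/400) − (67/60)·(7/2))/(341/144) = 3282/8525; b = (6·(7/2) − (67/60)·8)/(341/144) = 8688/1705.

a = 0.38, b = 5.10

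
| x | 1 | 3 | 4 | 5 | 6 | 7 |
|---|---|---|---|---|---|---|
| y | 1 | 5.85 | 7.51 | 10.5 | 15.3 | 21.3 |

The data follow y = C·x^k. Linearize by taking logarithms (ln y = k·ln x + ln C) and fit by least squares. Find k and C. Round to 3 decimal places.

With ln yᵢ as the transformed response and ln xᵢ as the regressor:
Over the data: Σln x = 7.8320, Σ(ln x)² = 12.7160, Σln y = 11.9206, Σln x·ln y = 19.3597.
Normal system: [[12.7160, 7.8320]; [7.8320, 6]]·[k, ln C]ᵀ = [19.3597, 11.9206]ᵀ.
Slope k = (n·Σln x·ln y − Σln x·Σln y)/(n·Σ(ln x)² − (Σln x)²) = (6·19.3597 − 7.8320·11.9206)/14.9557 = 1.52424; ln C = (Σln y − k·Σln x)/n = -0.00288, so C = exp(-0.00288) = 0.99712.

k = 1.524, C = 0.997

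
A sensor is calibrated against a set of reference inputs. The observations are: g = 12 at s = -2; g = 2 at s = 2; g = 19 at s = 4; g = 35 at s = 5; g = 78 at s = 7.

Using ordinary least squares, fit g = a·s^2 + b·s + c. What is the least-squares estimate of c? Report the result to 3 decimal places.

c = -1.337

From the data, Σs^2·s^2 = 3314, Σs^2·s = 532, Σs^2 = 98, Σs·s = 98, Σs = 16, Σ1 = 5.
For Xᵀg: Σs^2·g = 5057, Σs·g = 777, Σg = 146.
So XᵀX·[a, b, c]ᵀ = Xᵀg: [[3314, 532, 98]; [532, 98, 16]; [98, 16, 5]]·[a, b, c]ᵀ = [5057, 777, 146]ᵀ.
Row-reducing yields a = 2249/1122, b = -13295/4862, c = -9751/7293.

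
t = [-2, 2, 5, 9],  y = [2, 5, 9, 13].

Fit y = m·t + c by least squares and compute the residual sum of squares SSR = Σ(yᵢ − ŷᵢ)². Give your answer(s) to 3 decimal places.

SSR = 0.715

Sums needed: Σt·t = 114, Σt = 14, Σ1 = 4.
For Aᵀy: Σt·y = 168, Σy = 29.
Normal equations: [[114, 14]; [14, 4]]·[m, c]ᵀ = [168, 29]ᵀ.
Eliminating c: 4·(row 1) − 14·(row 2) gives 260·m = 4·168 − 14·29 = 266, so m = 133/130.
Then c = (29 − 14·(133/130))/4 = 477/130.
Residuals: 49/130, -93/130, 14/65, 8/65; SSR = 93/130.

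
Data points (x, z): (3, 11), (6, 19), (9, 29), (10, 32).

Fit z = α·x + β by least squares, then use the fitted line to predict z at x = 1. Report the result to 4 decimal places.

From the data, Σx·x = 226, Σx = 28, Σ1 = 4.
Moment sums: Σx·z = 728, Σz = 91.
Normal equations: [[226, 28]; [28, 4]]·[α, β]ᵀ = [728, 91]ᵀ.
Determinant 226·4 − 28² = 120.
α = (728·4 − 28·91)/120 = 91/30; β = (226·91 − 28·728)/120 = 91/60.
At x = 1: ẑ = (91/30)·(1) + (91/60)·(1) = 91/20.

ẑ = 4.5500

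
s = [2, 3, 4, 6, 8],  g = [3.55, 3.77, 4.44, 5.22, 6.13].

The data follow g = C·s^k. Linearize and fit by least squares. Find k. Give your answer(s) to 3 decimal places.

Let Y = ln g. Fitting Y = k·ln s + ln C by least squares:
Σln s = 7.0493, Σ(ln s)² = 11.1437, Σln g = 7.5504, Σln s·ln g = 11.1339.
Normal system: [[11.1437, 7.0493]; [7.0493, 5]]·[k, ln C]ᵀ = [11.1339, 7.5504]ᵀ.
Slope k = (n·Σln s·ln g − Σln s·Σln g)/(n·Σ(ln s)² − (Σln s)²) = (5·11.1339 − 7.0493·7.5504)/6.0265 = 0.40573; ln C = (Σln g − k·Σln s)/n = 0.93806.

k = 0.406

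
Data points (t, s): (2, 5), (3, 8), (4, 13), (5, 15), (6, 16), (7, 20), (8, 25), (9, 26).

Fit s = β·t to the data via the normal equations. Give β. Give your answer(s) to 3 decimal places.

Sums needed: Σt·t = 284.
For Xᵀs: Σt·s = 831.
β = 831/284 = 2.92606.

β = 2.926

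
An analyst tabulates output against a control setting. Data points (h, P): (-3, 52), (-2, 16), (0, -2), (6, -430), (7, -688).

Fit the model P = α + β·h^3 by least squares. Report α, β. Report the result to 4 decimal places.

α = -1.0085, β = -1.9980

Setting ∂/∂α … = 0 gives: 5·α + 524·β = -1052;  524·α + 165098·β = -330396.
(Σ1 = 5, Σh^3 = 524, Σh^3·h^3 = 165098, ΣP = -1052, Σh^3·P = -330396.)
Eliminating β: 165098·(row 1) − 524·(row 2) gives 550914·α = 165098·(-1052) − 524·(-330396) = -555592, so α = -277796/275457.
Then β = ((-330396) − 524·(-277796/275457))/165098 = -550366/275457.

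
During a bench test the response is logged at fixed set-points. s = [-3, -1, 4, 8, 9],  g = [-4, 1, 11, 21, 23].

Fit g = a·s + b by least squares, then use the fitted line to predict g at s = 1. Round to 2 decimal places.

ĝ = 5.03

The normal equations are: 171·a + 17·b = 430;  17·a + 5·b = 52.
Determinant 171·5 − 17² = 566.
a = (430·5 − 17·52)/566 = 633/283; b = (171·52 − 17·430)/566 = 791/283.
At s = 1: ĝ = (633/283)·(1) + (791/283)·(1) = 1424/283.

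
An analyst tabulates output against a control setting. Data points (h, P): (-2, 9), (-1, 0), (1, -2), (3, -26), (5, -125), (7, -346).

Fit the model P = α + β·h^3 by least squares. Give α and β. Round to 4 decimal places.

Forming MᵀM = [[6, 487]; [487, 134069]] and MᵀP = [-490, -135079]ᵀ gives MᵀM·[α, β]ᵀ = MᵀP.
Δ = 6·134069 − 487² = 567245.
α = ((-490)·134069 − 487·(-135079))/567245 = 12809/81035; β = (6·(-135079) − 487·(-490))/567245 = -81692/81035.

α = 0.1581, β = -1.0081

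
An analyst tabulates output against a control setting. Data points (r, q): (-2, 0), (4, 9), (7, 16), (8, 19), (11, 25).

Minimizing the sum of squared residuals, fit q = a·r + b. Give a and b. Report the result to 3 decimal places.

a = 1.940, b = 2.934

Compute the Gram sums: Σr·r = 254, Σr = 28, Σ1 = 5.
Moment sums: Σr·q = 575, Σq = 69.
So MᵀM·[a, b]ᵀ = Mᵀq: [[254, 28]; [28, 5]]·[a, b]ᵀ = [575, 69]ᵀ.
Eliminating b: 5·(row 1) − 28·(row 2) gives 486·a = 5·575 − 28·69 = 943, so a = 943/486.
Then b = (69 − 28·(943/486))/5 = 713/243.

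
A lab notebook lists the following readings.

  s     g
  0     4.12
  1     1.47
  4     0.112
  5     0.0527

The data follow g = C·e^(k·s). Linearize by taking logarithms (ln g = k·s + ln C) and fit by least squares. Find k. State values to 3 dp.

k = -0.868

Let Y = ln g. Fitting Y = k·s + ln C by least squares:
Σs = 10.0000, Σ(s)² = 42.0000, Σln g = -3.3313, Σs·ln g = -23.0875.
Equations: 42.0000·k + 10.0000·ln C = -23.0875;  10.0000·k + 4·ln C = -3.3313.
Δ = 42.0000·4 − (10.0000)² = 68.0000; k = (-23.0875·4 − 10.0000·-3.3313)/68.0000 = -0.86819, ln C = (42.0000·-3.3313 − 10.0000·-23.0875)/68.0000 = 1.33766.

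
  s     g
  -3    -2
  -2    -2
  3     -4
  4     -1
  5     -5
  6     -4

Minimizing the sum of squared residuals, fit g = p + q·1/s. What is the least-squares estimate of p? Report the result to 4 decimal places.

p = -2.9600

With design matrix M, MᵀM = [[6, 7/60]; [7/60, 241/400]] and Mᵀg = [-18, -19/12]ᵀ.
Eliminating q: (241/400)·(row 1) − (7/60)·(row 2) gives (2593/720)·p = (241/400)·(-18) − (7/60)·(-19/12) = -38377/3600, so p = -38377/12965.
Then q = ((-19/12) − (7/60)·(-38377/12965))/(241/400) = -5328/2593.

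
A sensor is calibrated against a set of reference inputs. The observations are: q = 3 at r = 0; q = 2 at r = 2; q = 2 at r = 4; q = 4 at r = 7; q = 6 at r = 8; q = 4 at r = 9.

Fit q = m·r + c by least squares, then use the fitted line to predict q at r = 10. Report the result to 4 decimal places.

Normal-equation sums: Σr·r = 214, Σr = 30, Σ1 = 6.
And Σr·q = 124, Σq = 21.
So AᵀA·[m, c]ᵀ = Aᵀq: [[214, 30]; [30, 6]]·[m, c]ᵀ = [124, 21]ᵀ.
Eliminating c: 6·(row 1) − 30·(row 2) gives 384·m = 6·124 − 30·21 = 114, so m = 19/64.
Then c = (21 − 30·(19/64))/6 = 129/64.
At r = 10: q̂ = (19/64)·(10) + (129/64)·(1) = 319/64.

q̂ = 4.9844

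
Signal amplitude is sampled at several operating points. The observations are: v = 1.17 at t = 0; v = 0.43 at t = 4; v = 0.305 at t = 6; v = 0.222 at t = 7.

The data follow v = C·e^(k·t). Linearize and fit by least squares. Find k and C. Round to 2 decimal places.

k = -0.23, C = 1.15

With ln vᵢ as the transformed response and tᵢ as the regressor:
Σt = 17.0000, Σ(t)² = 101.0000, Σln v = -3.3795, Σt·ln v = -21.0361.
Equations: 101.0000·k + 17.0000·ln C = -21.0361;  17.0000·k + 4·ln C = -3.3795.
Δ = 101.0000·4 − (17.0000)² = 115.0000; k = (-21.0361·4 − 17.0000·-3.3795)/115.0000 = -0.23211, ln C = (101.0000·-3.3795 − 17.0000·-21.0361)/115.0000 = 0.14161, so C = exp(0.14161) = 1.15213.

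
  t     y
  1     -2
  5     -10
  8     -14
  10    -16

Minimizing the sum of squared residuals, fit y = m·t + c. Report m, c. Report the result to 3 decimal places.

Setting ∂/∂m … = 0 gives: 190·m + 24·c = -324;  24·m + 4·c = -42.
(Σt·t = 190, Σt = 24, Σ1 = 4, Σt·y = -324, Σy = -42.)
Determinant 190·4 − 24² = 184.
m = ((-324)·4 − 24·(-42))/184 = -36/23; c = (190·(-42) − 24·(-324))/184 = -51/46.

m = -1.565, c = -1.109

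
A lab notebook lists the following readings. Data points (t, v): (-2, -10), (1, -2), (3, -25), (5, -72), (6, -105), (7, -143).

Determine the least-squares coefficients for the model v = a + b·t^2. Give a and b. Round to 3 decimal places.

Compute the Gram sums: Σ1 = 6, Σt^2 = 124, Σt^2·t^2 = 4420.
And Σv = -357, Σt^2·v = -12854.
AᵀA·[a, b]ᵀ = Aᵀv becomes [[6, 124]; [124, 4420]]·[a, b]ᵀ = [-357, -12854]ᵀ.
Eliminating b: 4420·(row 1) − 124·(row 2) gives 11144·a = 4420·(-357) − 124·(-12854) = 15956, so a = 3989/2786.
Then b = ((-12854) − 124·(3989/2786))/4420 = -4107/1393.

a = 1.432, b = -2.948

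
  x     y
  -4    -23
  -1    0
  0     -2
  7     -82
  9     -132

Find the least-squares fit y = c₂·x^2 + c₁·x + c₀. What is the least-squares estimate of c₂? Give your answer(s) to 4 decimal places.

The normal equations are: 9219·c₂ + 1007·c₁ + 147·c₀ = -15078;  1007·c₂ + 147·c₁ + 11·c₀ = -1670;  147·c₂ + 11·c₁ + 5·c₀ = -239.
Solving the 3×3 system (Gaussian elimination) gives c₂ = -258171/167584, c₁ = -124299/167584, c₀ = -73415/83792.

c₂ = -1.5405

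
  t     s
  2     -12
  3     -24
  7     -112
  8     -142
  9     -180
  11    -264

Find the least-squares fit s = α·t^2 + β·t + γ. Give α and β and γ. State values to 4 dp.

α = -2.0398, β = -1.4616, γ = -1.0822

Compute the Gram sums: Σt^2·t^2 = 27796, Σt^2·t = 2950, Σt^2 = 328, Σt·t = 328, Σt = 40, Σ1 = 6.
And Σt^2·s = -61364, Σt·s = -6540, Σs = -734.
Inverting the 3×3 Gram matrix, [α, β, γ]ᵀ = [-34262/16797, -24550/16797, -6059/5599]ᵀ.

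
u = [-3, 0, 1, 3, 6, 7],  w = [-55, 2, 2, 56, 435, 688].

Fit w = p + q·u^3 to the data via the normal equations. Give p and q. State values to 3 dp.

Entries of MᵀM: Σ1 = 6, Σu^3 = 560, Σu^3·u^3 = 165764.
And Σw = 1128, Σu^3·w = 332943.
Determinant 6·165764 − 560² = 680984.
p = (1128·165764 − 560·332943)/680984 = 66714/85123; q = (6·332943 − 560·1128)/680984 = 682989/340492.

p = 0.784, q = 2.006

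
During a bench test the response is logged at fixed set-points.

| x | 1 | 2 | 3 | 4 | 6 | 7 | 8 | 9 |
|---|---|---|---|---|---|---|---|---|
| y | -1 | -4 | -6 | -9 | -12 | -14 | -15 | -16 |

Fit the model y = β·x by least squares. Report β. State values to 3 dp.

Compute the Gram sums: Σx·x = 260.
Moment sums: Σx·y = -497.
MᵀM·[β]ᵀ = Mᵀy becomes [[260]]·[β]ᵀ = [-497]ᵀ.
Hence β = -497 / 260 ≈ -1.91154.

β = -1.912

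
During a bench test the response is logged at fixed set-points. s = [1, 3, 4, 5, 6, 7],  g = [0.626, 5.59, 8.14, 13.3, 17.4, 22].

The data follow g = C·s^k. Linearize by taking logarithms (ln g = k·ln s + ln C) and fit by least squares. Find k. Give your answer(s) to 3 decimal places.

With ln gᵢ as the transformed response and ln sᵢ as the regressor:
AᵀA = [[12.7160, 7.8320]; [7.8320, 6]], rhs = [20.0953, 11.8846]ᵀ  (here Σln s = 7.8320, Σ(ln s)² = 12.7160, Σln g = 11.8846, Σln s·ln g = 20.0953).
Solving (det = 14.9557): k = 1.83817, ln C = -0.41866.

k = 1.838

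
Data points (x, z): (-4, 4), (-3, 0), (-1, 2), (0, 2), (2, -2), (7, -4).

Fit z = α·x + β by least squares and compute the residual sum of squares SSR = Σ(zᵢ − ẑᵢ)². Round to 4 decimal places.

MᵀM·[α, β]ᵀ = Mᵀz reads: 79·α + 1·β = -50;  1·α + 6·β = 2.
(Σx·x = 79, Σx = 1, Σ1 = 6, Σx·z = -50, Σz = 2.)
Determinant 79·6 − 1² = 473.
α = ((-50)·6 − 1·2)/473 = -302/473; β = (79·2 − 1·(-50))/473 = 208/473.
Residuals: 476/473, -1114/473, 436/473, 738/473, -50/43, 14/473; SSR = 5296/473.

SSR = 11.1966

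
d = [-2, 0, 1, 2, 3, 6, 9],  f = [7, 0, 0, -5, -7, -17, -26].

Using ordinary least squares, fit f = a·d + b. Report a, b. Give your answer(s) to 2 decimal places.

The normal equations are: 135·a + 19·b = -381;  19·a + 7·b = -48.
(Σd·d = 135, Σd = 19, Σ1 = 7, Σd·f = -381, Σf = -48.)
Determinant 135·7 − 19² = 584.
a = ((-381)·7 − 19·(-48))/584 = -1755/584; b = (135·(-48) − 19·(-381))/584 = 759/584.

a = -3.01, b = 1.30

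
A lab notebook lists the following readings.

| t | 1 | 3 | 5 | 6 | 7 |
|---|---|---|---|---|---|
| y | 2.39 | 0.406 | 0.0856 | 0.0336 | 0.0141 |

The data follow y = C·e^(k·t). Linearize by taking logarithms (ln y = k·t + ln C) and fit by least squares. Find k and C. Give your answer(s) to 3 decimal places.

Taking logs, ln y = k·t + ln C, so regress ln y on t.
XᵀX = [[120.0000, 22.0000]; [22.0000, 5]], rhs = [-64.3137, -10.1430]ᵀ  (here Σt = 22.0000, Σ(t)² = 120.0000, Σln y = -10.1430, Σt·ln y = -64.3137).
Δ = 120.0000·5 − (22.0000)² = 116.0000; k = (-64.3137·5 − 22.0000·-10.1430)/116.0000 = -0.84847, ln C = (120.0000·-10.1430 − 22.0000·-64.3137)/116.0000 = 1.70468, so C = exp(1.70468) = 5.49962.

k = -0.848, C = 5.500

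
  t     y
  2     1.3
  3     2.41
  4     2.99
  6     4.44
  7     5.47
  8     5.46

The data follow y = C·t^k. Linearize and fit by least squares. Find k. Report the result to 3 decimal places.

With ln yᵢ as the transformed response and ln tᵢ as the regressor:
Σln t = 8.9952, Σ(ln t)² = 14.9303, Σln y = 7.1246, Σln t·ln y = 12.1739.
Normal system: [[14.9303, 8.9952]; [8.9952, 6]]·[k, ln C]ᵀ = [12.1739, 7.1246]ᵀ.
Δ = 14.9303·6 − (8.9952)² = 8.6686; k = (12.1739·6 − 8.9952·7.1246)/8.6686 = 1.03315, ln C = (14.9303·7.1246 − 8.9952·12.1739)/8.6686 = -0.36145.

k = 1.033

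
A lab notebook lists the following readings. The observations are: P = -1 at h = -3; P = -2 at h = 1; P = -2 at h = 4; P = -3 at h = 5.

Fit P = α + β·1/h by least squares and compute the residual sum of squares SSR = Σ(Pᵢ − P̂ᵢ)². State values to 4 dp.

SSR = 1.6846

The normal system AᵀA·[α, β]ᵀ = AᵀP is [[4, 67/60]; [67/60, 4369/3600]]·[α, β]ᵀ = [-8, -83/30]ᵀ.
det = 4·(4369/3600) − (67/60)² = 1443/400.
α = ((-8)·(4369/3600) − (67/60)·(-83/30))/(1443/400) = -23830/12987; β = (4·(-83/30) − (67/60)·(-8))/(1443/400) = -2560/4329.
Residuals: 2761/4329, 5536/12987, -224/12987, -13595/12987; SSR = 21878/12987.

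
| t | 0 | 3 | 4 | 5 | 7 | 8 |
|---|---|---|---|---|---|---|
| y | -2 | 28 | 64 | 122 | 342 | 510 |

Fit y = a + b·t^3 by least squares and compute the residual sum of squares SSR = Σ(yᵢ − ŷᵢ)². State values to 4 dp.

The normal system MᵀM·[a, b]ᵀ = Mᵀy is [[6, 1071]; [1071, 400243]]·[a, b]ᵀ = [1064, 398528]ᵀ.
det = 6·400243 − 1071² = 1254417.
a = (1064·400243 − 1071·398528)/1254417 = -964936/1254417; b = (6·398528 − 1071·1064)/1254417 = 417208/418139.
Residuals: -1543898/1254417, 2294764/1254417, 1143688/1254417, -2449190/1254417, 668518/1254417, -113882/1254417; SSR = 12289376/1254417.

SSR = 9.7969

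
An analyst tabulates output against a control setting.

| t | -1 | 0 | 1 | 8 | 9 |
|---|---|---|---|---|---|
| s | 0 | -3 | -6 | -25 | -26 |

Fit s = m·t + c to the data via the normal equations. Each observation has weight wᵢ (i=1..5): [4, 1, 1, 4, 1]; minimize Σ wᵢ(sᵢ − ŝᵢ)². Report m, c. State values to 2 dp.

m = -2.72, c = -2.87

Compute the Gram sums: Σwᵢ·t·t = 342, Σwᵢ·t = 38, Σwᵢ·1 = 11.
Moment sums: Σwᵢ·t·s = -1040, Σwᵢ·s = -135.
XᵀWX·[m, c]ᵀ = XᵀWs becomes [[342, 38]; [38, 11]]·[m, c]ᵀ = [-1040, -135]ᵀ.
Eliminating c: 11·(row 1) − 38·(row 2) gives 2318·m = 11·(-1040) − 38·(-135) = -6310, so m = -3155/1159.
Then c = ((-135) − 38·(-3155/1159))/11 = -175/61.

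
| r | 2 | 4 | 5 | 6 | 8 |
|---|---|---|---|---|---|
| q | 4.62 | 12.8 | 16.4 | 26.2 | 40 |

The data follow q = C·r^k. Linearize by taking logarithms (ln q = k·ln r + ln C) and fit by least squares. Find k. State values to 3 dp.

Let Y = ln q. Fitting Y = k·ln r + ln C by least squares:
XᵀX = [[12.5270, 7.5601]; [7.5601, 5]], rhs = [22.6194, 13.8318]ᵀ  (here Σln r = 7.5601, Σ(ln r)² = 12.5270, Σln q = 13.8318, Σln r·ln q = 22.6194).
Solving (det = 5.4804): k = 1.55605, ln C = 0.41358.

k = 1.556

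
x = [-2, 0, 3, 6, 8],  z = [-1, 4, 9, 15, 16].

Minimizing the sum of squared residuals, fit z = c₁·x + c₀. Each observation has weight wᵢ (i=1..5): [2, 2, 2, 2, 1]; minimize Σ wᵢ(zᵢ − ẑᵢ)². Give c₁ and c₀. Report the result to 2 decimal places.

Entries of MᵀWM: Σwᵢ·x·x = 162, Σwᵢ·x = 22, Σwᵢ·1 = 9.
For MᵀWz: Σwᵢ·x·z = 366, Σwᵢ·z = 70.
Determinant 162·9 − 22² = 974.
c₁ = (366·9 − 22·70)/974 = 877/487; c₀ = (162·70 − 22·366)/974 = 1644/487.

c₁ = 1.80, c₀ = 3.38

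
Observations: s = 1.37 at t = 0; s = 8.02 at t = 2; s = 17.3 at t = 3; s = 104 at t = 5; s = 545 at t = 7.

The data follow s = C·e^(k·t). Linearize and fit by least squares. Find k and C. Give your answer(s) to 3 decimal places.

k = 0.856, C = 1.389

Let Y = ln s. Fitting Y = k·t + ln C by least squares:
AᵀA = [[87.0000, 17.0000]; [17.0000, 5]], rhs = [80.0435, 16.1926]ᵀ  (here Σt = 17.0000, Σ(t)² = 87.0000, Σln s = 16.1926, Σt·ln s = 80.0435).
Solving (det = 146.0000): k = 0.85577, ln C = 0.32891, so C = exp(0.32891) = 1.38945.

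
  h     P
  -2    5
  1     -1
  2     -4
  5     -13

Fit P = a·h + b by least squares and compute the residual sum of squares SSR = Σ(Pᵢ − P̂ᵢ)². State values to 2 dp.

The normal equations are: 34·a + 6·b = -84;  6·a + 4·b = -13.
(Σh·h = 34, Σh = 6, Σ1 = 4, Σh·P = -84, ΣP = -13.)
Determinant 34·4 − 6² = 100.
a = ((-84)·4 − 6·(-13))/100 = -129/50; b = (34·(-13) − 6·(-84))/100 = 31/50.
Residuals: -39/50, 24/25, 27/50, -18/25; SSR = 117/50.

SSR = 2.34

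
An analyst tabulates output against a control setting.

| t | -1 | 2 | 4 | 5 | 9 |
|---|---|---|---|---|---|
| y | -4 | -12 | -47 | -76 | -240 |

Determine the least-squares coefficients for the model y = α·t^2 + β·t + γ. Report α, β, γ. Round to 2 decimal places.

XᵀX·[α, β, γ]ᵀ = Xᵀy reads: 7459·α + 925·β + 127·γ = -22144;  925·α + 127·β + 19·γ = -2748;  127·α + 19·β + 5·γ = -379.
(Σt^2·t^2 = 7459, Σt^2·t = 925, Σt^2 = 127, Σt·t = 127, Σt = 19, Σ1 = 5, Σt^2·y = -22144, Σt·y = -2748, Σy = -379.)
Inverting the 3×3 Gram matrix, [α, β, γ]ᵀ = [-268457/90654, 3797/90654, -11199/15109]ᵀ.

α = -2.96, β = 0.04, γ = -0.74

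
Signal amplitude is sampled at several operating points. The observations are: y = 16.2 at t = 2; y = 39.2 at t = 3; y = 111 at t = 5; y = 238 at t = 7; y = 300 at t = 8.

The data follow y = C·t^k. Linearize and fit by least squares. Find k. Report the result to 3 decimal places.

k = 2.113

Taking logs, ln y = k·ln t + ln C, so regress ln y on ln t.
AᵀA = [[12.3883, 7.4265]; [7.4265, 5]], rhs = [36.0498, 22.3393]ᵀ  (here Σln t = 7.4265, Σ(ln t)² = 12.3883, Σln y = 22.3393, Σln t·ln y = 36.0498).
Δ = 12.3883·5 − (7.4265)² = 6.7880; k = (36.0498·5 − 7.4265·22.3393)/6.7880 = 2.11332, ln C = (12.3883·22.3393 − 7.4265·36.0498)/6.7880 = 1.32892.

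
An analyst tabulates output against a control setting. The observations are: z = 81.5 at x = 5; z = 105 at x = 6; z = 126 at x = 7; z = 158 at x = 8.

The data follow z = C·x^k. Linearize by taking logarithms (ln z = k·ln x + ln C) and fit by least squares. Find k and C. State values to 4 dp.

With ln zᵢ as the transformed response and ln xᵢ as the regressor:
Σln x = 7.4265, Σ(ln x)² = 13.9113, Σln z = 18.9534, Σln x·ln z = 35.3596.
Normal system: [[13.9113, 7.4265]; [7.4265, 4]]·[k, ln C]ᵀ = [35.3596, 18.9534]ᵀ.
Solving (det = 0.4917): k = 1.38253, ln C = 2.17150, so C = exp(2.17150) = 8.77146.

k = 1.3825, C = 8.7715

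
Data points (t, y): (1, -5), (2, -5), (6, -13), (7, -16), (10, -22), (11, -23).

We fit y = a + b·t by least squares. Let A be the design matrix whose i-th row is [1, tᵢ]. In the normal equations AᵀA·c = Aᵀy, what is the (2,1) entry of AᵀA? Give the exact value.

Row 2 ↔ basis t, column 1 ↔ basis 1, so (AᵀA)_{2,1} = Σᵢ t = (1)·(1) + (2)·(1) + (6)·(1) + (7)·(1) + (10)·(1) + (11)·(1) = 37.

37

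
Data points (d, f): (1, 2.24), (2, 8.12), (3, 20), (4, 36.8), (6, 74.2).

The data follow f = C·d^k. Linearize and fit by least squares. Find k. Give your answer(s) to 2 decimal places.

k = 1.99

Linearized form: ln f = k·ln d + ln C. From the 5 transformed points,
Σln d = 4.9698, Σ(ln d)² = 6.8196, Σln f = 13.8088, Σln d·ln f = 17.4578.
Equations: 6.8196·k + 4.9698·ln C = 17.4578;  4.9698·k + 5·ln C = 13.8088.
Slope k = (n·Σln d·ln f − Σln d·Σln f)/(n·Σ(ln d)² − (Σln d)²) = (5·17.4578 − 4.9698·13.8088)/9.3990 = 1.98550; ln C = (Σln f − k·Σln d)/n = 0.78824.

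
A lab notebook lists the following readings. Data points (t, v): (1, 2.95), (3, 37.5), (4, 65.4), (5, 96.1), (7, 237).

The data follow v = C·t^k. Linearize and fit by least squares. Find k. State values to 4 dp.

k = 2.2225

Linearized form: ln v = k·ln t + ln C. From the 5 transformed points,
Over the data: Σln t = 6.0403, Σ(ln t)² = 9.5056, Σln v = 18.9201, Σln t·ln v = 27.7652.
Normal system: [[9.5056, 6.0403]; [6.0403, 5]]·[k, ln C]ᵀ = [27.7652, 18.9201]ᵀ.
Slope k = (n·Σln t·ln v − Σln t·Σln v)/(n·Σ(ln t)² − (Σln t)²) = (5·27.7652 − 6.0403·18.9201)/11.0434 = 2.22249; ln C = (Σln v − k·Σln t)/n = 1.09914.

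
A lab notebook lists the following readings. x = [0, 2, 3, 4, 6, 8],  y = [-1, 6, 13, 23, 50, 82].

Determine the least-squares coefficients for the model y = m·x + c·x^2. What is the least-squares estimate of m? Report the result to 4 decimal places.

m = 1.1214

Forming MᵀM = [[129, 827]; [827, 5745]] and Mᵀy = [1099, 7557]ᵀ gives MᵀM·[m, c]ᵀ = Mᵀy.
Eliminating c: 5745·(row 1) − 827·(row 2) gives 57176·m = 5745·1099 − 827·7557 = 64116, so m = 16029/14294.
Then c = (7557 − 827·(16029/14294))/5745 = 16495/14294.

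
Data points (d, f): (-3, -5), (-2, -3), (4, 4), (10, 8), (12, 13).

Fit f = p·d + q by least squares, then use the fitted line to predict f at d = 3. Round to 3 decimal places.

Entries of AᵀA: Σd·d = 273, Σd = 21, Σ1 = 5.
For Aᵀf: Σd·f = 273, Σf = 17.
So AᵀA·[p, q]ᵀ = Aᵀf: [[273, 21]; [21, 5]]·[p, q]ᵀ = [273, 17]ᵀ.
det = 273·5 − 21² = 924.
p = (273·5 − 21·17)/924 = 12/11; q = (273·17 − 21·273)/924 = -13/11.
At d = 3: f̂ = (12/11)·(3) + (-13/11)·(1) = 23/11.

f̂ = 2.091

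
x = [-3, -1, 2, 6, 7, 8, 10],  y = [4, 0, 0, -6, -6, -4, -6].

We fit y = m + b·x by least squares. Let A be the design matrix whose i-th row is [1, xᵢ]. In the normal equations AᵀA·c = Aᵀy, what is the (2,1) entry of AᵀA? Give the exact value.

Row 2 ↔ basis x, column 1 ↔ basis 1, so (AᵀA)_{2,1} = Σᵢ x = (-3)·(1) + (-1)·(1) + (2)·(1) + (6)·(1) + (7)·(1) + (8)·(1) + (10)·(1) = 29.

29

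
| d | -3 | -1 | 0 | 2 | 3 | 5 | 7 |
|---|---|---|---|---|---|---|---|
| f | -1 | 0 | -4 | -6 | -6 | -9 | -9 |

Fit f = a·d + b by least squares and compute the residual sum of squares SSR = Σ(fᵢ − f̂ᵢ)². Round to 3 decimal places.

Entries of XᵀX: Σd·d = 97, Σd = 13, Σ1 = 7.
Moment sums: Σd·f = -135, Σf = -35.
Eliminating b: 7·(row 1) − 13·(row 2) gives 510·a = 7·(-135) − 13·(-35) = -490, so a = -49/51.
Then b = ((-35) − 13·(-49/51))/7 = -164/51.
Residuals: -2/3, 115/51, -40/51, -44/51, 5/51, -50/51, 16/17; SSR = 446/51.

SSR = 8.745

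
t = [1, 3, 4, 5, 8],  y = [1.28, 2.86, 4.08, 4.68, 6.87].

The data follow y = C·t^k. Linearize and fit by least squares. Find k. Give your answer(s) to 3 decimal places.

k = 0.815

Let Y = ln y. Fitting Y = k·ln t + ln C by least squares:
Sums: Σln t = 6.1738, Σ(ln t)² = 10.0431, Σln y = 6.1742, Σln t·ln y = 9.5950.
Normal system: [[10.0431, 6.1738]; [6.1738, 5]]·[k, ln C]ᵀ = [9.5950, 6.1742]ᵀ.
Δ = 10.0431·5 − (6.1738)² = 12.1000; k = (9.5950·5 − 6.1738·6.1742)/12.1000 = 0.81458, ln C = (10.0431·6.1742 − 6.1738·9.5950)/12.1000 = 0.22904.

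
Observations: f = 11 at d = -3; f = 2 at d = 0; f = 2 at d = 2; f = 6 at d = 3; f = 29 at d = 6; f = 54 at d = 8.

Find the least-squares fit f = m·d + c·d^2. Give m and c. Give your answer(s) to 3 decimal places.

m = -0.844, c = 0.948

XᵀX·[m, c]ᵀ = Xᵀf reads: 122·m + 736·c = 595;  736·m + 5570·c = 4661.
det = 122·5570 − 736² = 137844.
m = (595·5570 − 736·4661)/137844 = -19391/22974; c = (122·4661 − 736·595)/137844 = 21787/22974.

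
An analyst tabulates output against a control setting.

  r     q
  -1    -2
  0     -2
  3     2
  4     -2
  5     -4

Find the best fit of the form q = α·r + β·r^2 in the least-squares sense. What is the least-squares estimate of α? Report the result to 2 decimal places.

α = 1.97

With design matrix M, MᵀM = [[51, 215]; [215, 963]] and Mᵀq = [-20, -116]ᵀ.
Eliminating β: 963·(row 1) − 215·(row 2) gives 2888·α = 963·(-20) − 215·(-116) = 5680, so α = 710/361.
Then β = ((-116) − 215·(710/361))/963 = -202/361.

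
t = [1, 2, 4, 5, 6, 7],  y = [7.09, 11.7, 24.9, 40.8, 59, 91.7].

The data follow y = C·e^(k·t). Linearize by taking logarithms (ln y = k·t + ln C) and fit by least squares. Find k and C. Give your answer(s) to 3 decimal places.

Let Y = ln y. Fitting Y = k·t + ln C by least squares:
AᵀA = [[131.0000, 25.0000]; [25.0000, 6]], rhs = [94.3756, 19.9379]ᵀ  (here Σt = 25.0000, Σ(t)² = 131.0000, Σln y = 19.9379, Σt·ln y = 94.3756).
Slope k = (n·Σt·ln y − Σt·Σln y)/(n·Σ(t)² − (Σt)²) = (6·94.3756 − 25.0000·19.9379)/161.0000 = 0.42116; ln C = (Σln y − k·Σt)/n = 1.56815, so C = exp(1.56815) = 4.79776.

k = 0.421, C = 4.798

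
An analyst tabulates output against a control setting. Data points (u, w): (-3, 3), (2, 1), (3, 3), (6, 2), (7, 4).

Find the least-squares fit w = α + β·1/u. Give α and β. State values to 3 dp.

Setting ∂/∂α … = 0 gives: 5·α + (17/21)·β = 13;  (17/21)·α + (51/98)·β = 59/42.
(Σ1 = 5, Σ1/u = 17/21, Σ1/u·1/u = 51/98, Σw = 13, Σ1/u·w = 59/42.)
Δ = 5·(51/98) − (17/21)² = 1717/882.
α = (13·(51/98) − (17/21)·(59/42))/(1717/882) = 292/101; β = (5·(59/42) − (17/21)·13)/(1717/882) = -3087/1717.

α = 2.891, β = -1.798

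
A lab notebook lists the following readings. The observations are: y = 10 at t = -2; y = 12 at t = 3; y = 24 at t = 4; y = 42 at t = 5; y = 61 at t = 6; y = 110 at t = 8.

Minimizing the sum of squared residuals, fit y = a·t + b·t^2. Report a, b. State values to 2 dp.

a = -1.31, b = 1.89

XᵀX·[a, b]ᵀ = Xᵀy reads: 154·a + 936·b = 1568;  936·a + 6370·b = 10818.
(Σt·t = 154, Σt·t^2 = 936, Σt^2·t^2 = 6370, Σt·y = 1568, Σt^2·y = 10818.)
Δ = 154·6370 − 936² = 104884.
a = (1568·6370 − 936·10818)/104884 = -2644/2017; b = (154·10818 − 936·1568)/104884 = 49581/26221.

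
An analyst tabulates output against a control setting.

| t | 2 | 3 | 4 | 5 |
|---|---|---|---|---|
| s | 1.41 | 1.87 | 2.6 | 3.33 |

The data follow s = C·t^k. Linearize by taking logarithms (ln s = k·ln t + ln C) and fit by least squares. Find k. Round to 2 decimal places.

Linearized form: ln s = k·ln t + ln C. From the 4 transformed points,
Over the data: Σln t = 4.7875, Σ(ln t)² = 6.1995, Σln s = 3.1280, Σln t·ln s = 4.1866.
Normal system: [[6.1995, 4.7875]; [4.7875, 4]]·[k, ln C]ᵀ = [4.1866, 3.1280]ᵀ.
Solving (det = 1.8779): k = 0.94299, ln C = -0.34663.

k = 0.94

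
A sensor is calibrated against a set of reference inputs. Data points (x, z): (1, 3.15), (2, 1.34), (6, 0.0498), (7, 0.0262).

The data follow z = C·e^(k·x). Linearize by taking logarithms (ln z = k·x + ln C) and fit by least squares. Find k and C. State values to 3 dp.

k = -0.806, C = 6.842

With ln zᵢ as the transformed response and xᵢ as the regressor:
Over the data: Σx = 16.0000, Σ(x)² = 90.0000, Σln z = -5.2017, Σx·ln z = -41.7597.
Normal system: [[90.0000, 16.0000]; [16.0000, 4]]·[k, ln C]ᵀ = [-41.7597, -5.2017]ᵀ.
Solving (det = 104.0000): k = -0.80589, ln C = 1.92312, so C = exp(1.92312) = 6.84231.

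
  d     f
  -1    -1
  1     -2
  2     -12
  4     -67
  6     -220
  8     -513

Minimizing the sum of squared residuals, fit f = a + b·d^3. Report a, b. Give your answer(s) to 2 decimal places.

a = -2.76, b = -1.00

The normal system MᵀM·[a, b]ᵀ = Mᵀf is [[6, 800]; [800, 312962]]·[a, b]ᵀ = [-815, -314561]ᵀ.
det = 6·312962 − 800² = 1237772.
a = ((-815)·312962 − 800·(-314561))/1237772 = -1707615/618886; b = (6·(-314561) − 800·(-815))/1237772 = -617683/618886.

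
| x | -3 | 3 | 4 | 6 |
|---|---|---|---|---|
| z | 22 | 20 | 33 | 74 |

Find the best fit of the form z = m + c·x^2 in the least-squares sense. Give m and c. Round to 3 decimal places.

Forming AᵀA = [[4, 70]; [70, 1714]] and Aᵀz = [149, 3570]ᵀ gives AᵀA·[m, c]ᵀ = Aᵀz.
Δ = 4·1714 − 70² = 1956.
m = (149·1714 − 70·3570)/1956 = 2743/978; c = (4·3570 − 70·149)/1956 = 1925/978.

m = 2.805, c = 1.968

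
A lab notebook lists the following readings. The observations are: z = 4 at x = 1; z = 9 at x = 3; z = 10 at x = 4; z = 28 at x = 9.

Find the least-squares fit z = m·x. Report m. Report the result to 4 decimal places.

m = 3.0187

Entries of AᵀA: Σx·x = 107.
Right-hand side: Σx·z = 323.
m = 323/107 = 3.01869.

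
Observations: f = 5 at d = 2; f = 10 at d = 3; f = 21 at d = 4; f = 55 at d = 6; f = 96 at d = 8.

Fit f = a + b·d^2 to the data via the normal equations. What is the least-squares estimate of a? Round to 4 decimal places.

MᵀM·[a, b]ᵀ = Mᵀf reads: 5·a + 129·b = 187;  129·a + 5745·b = 8570.
(Σ1 = 5, Σd^2 = 129, Σd^2·d^2 = 5745, Σf = 187, Σd^2·f = 8570.)
Δ = 5·5745 − 129² = 12084.
a = (187·5745 − 129·8570)/12084 = -10405/4028; b = (5·8570 − 129·187)/12084 = 18727/12084.

a = -2.5832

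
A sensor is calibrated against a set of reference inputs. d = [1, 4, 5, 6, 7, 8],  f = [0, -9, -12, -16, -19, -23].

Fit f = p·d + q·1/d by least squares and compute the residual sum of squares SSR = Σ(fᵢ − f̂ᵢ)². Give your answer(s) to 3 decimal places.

SSR = 4.831

Normal-equation sums: Σd·d = 191, Σd·1/d = 6, Σ1/d·1/d = 822949/705600.
Right-hand side: Σd·f = -509, Σ1/d·f = -10841/840.
XᵀX·[p, q]ᵀ = Xᵀf becomes [[191, 6]; [6, 822949/705600]]·[p, q]ᵀ = [-509, -10841/840]ᵀ.
Δ = 191·(822949/705600) − 6² = 131781659/705600.
p = ((-509)·(822949/705600) − 6·(-10841/840))/(131781659/705600) = -364242401/131781659; q = (191·(-10841/840) − 6·(-509))/(131781659/705600) = 415572360/131781659.
Residuals: -51329959/131781659, 167041583/131781659, 156717625/131781659, 7685802/131781659, -13522194/131781659, -168985494/131781659; SSR = 636629469/131781659.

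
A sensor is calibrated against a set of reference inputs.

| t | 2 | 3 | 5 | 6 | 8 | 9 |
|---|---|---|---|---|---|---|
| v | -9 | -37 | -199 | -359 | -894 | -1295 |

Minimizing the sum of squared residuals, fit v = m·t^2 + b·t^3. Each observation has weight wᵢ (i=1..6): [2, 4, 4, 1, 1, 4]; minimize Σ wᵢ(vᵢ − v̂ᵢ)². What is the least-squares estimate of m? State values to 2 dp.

m = 2.02

Sums needed: Σwᵢ·t^2·t^2 = 34492, Σwᵢ·t^2·t^3 = 290276, Σwᵢ·t^3·t^3 = 2500108.
And Σwᵢ·t^2·v = -511024, Σwᵢ·t^3·v = -4415132.
So XᵀWX·[m, b]ᵀ = XᵀWv: [[34492, 290276]; [290276, 2500108]]·[m, b]ᵀ = [-511024, -4415132]ᵀ.
Eliminating b: 2500108·(row 1) − 290276·(row 2) gives 1973568960·m = 2500108·(-511024) − 290276·(-4415132) = 3991665840, so m = 16631941/8223204.
Then b = ((-4415132) − 290276·(16631941/8223204))/2500108 = -16453043/8223204.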